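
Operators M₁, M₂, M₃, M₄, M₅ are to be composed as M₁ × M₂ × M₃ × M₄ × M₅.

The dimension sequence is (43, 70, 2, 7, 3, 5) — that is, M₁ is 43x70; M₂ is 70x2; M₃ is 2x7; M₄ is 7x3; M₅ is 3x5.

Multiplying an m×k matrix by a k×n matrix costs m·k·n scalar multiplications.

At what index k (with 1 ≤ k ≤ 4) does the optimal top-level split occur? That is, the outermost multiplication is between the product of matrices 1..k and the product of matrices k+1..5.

Adjacent pairs: M₁M₂ = 43·70·2 = 6020; M₂M₃ = 70·2·7 = 980; M₃M₄ = 2·7·3 = 42; M₄M₅ = 7·3·5 = 105.
Length 3: M₁..M₃: k=1: 0+980+43·70·7=22050; k=2: 6020+0+43·2·7=6622 → min 6622 | M₂..M₄: k=2: 0+42+70·2·3=462; k=3: 980+0+70·7·3=2450 → min 462 | M₃..M₅: k=3: 0+105+2·7·5=175; k=4: 42+0+2·3·5=72 → min 72.
Length 4: M₁..M₄: k=1: 0+462+43·70·3=9492; k=2: 6020+42+43·2·3=6320; k=3: 6622+0+43·7·3=7525 → min 6320 | M₂..M₅: k=2: 0+72+70·2·5=772; k=3: 980+105+70·7·5=3535; k=4: 462+0+70·3·5=1512 → min 772.
Top-level splits: k=1: (M₁..M₁)·(M₂..M₅) → 0+772+43·70·5 = 15822; k=2: (M₁..M₂)·(M₃..M₅) → 6020+72+43·2·5 = 6522; k=3: (M₁..M₃)·(M₄..M₅) → 6622+105+43·7·5 = 8232; k=4: (M₁..M₄)·(M₅..M₅) → 6320+0+43·3·5 = 6965.
Best split is after M₂, i.e. k = 2.

2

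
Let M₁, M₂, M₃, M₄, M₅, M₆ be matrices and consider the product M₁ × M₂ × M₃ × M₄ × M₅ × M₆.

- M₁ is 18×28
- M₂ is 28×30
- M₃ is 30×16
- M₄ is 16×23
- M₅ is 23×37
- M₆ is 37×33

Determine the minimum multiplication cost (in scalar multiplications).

64160

Adjacent pairs: M₁M₂ = 18·28·30 = 15120; M₂M₃ = 28·30·16 = 13440; M₃M₄ = 30·16·23 = 11040; M₄M₅ = 16·23·37 = 13616; M₅M₆ = 23·37·33 = 28083.
Length 3: M₁..M₃: k=1: 0+13440+18·28·16=21504; k=2: 15120+0+18·30·16=23760 → min 21504 | M₂..M₄: k=2: 0+11040+28·30·23=30360; k=3: 13440+0+28·16·23=23744 → min 23744 | M₃..M₅: k=3: 0+13616+30·16·37=31376; k=4: 11040+0+30·23·37=36570 → min 31376 | M₄..M₆: k=4: 0+28083+16·23·33=40227; k=5: 13616+0+16·37·33=33152 → min 33152.
Length 4: M₁..M₄: k=1: 0+23744+18·28·23=35336; k=2: 15120+11040+18·30·23=38580; k=3: 21504+0+18·16·23=28128 → min 28128 | M₂..M₅: k=2: 0+31376+28·30·37=62456; k=3: 13440+13616+28·16·37=43632; k=4: 23744+0+28·23·37=47572 → min 43632 | M₃..M₆: k=3: 0+33152+30·16·33=48992; k=4: 11040+28083+30·23·33=61893; k=5: 31376+0+30·37·33=68006 → min 48992.
Length 5: M₁..M₅: k=1: 0+43632+18·28·37=62280; k=2: 15120+31376+18·30·37=66476; k=3: 21504+13616+18·16·37=45776; k=4: 28128+0+18·23·37=43446 → min 43446 | M₂..M₆: k=2: 0+48992+28·30·33=76712; k=3: 13440+33152+28·16·33=61376; k=4: 23744+28083+28·23·33=73079; k=5: 43632+0+28·37·33=77820 → min 61376.
Length 6: M₁..M₆: k=1: 0+61376+18·28·33=78008; k=2: 15120+48992+18·30·33=81932; k=3: 21504+33152+18·16·33=64160; k=4: 28128+28083+18·23·33=69873; k=5: 43446+0+18·37·33=65424 → min 64160.
Optimal order: ((M₁ × (M₂ × M₃)) × ((M₄ × M₅) × M₆)) with cost 64160.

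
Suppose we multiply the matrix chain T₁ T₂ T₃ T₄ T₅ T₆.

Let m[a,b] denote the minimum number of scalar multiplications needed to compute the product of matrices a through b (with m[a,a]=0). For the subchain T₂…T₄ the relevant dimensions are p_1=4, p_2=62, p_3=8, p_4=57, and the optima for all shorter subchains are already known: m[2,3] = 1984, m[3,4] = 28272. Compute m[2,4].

3808

m[2,4] = min over k∈[2,3] of m[2,k]+m[k+1,4]+p_{1}·p_k·p_{4}.
k=2: 0 + 28272 + 4·62·57 = 42408; k=3: 1984 + 0 + 4·8·57 = 3808.
Minimum: 3808 at k=3.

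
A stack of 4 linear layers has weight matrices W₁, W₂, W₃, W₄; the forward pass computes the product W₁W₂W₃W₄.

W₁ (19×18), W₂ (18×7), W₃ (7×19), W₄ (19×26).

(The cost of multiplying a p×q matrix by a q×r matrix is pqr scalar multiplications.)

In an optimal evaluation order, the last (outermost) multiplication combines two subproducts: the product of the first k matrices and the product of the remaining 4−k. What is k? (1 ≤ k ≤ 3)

2

Adjacent pairs: W₁W₂ = 19·18·7 = 2394; W₂W₃ = 18·7·19 = 2394; W₃W₄ = 7·19·26 = 3458.
Length 3: W₁..W₃: k=1: 0+2394+19·18·19=8892; k=2: 2394+0+19·7·19=4921 → min 4921 | W₂..W₄: k=2: 0+3458+18·7·26=6734; k=3: 2394+0+18·19·26=11286 → min 6734.
Top-level splits: k=1: (W₁..W₁)·(W₂..W₄) → 0+6734+19·18·26 = 15626; k=2: (W₁..W₂)·(W₃..W₄) → 2394+3458+19·7·26 = 9310; k=3: (W₁..W₃)·(W₄..W₄) → 4921+0+19·19·26 = 14307.
Best split is after W₂, i.e. k = 2.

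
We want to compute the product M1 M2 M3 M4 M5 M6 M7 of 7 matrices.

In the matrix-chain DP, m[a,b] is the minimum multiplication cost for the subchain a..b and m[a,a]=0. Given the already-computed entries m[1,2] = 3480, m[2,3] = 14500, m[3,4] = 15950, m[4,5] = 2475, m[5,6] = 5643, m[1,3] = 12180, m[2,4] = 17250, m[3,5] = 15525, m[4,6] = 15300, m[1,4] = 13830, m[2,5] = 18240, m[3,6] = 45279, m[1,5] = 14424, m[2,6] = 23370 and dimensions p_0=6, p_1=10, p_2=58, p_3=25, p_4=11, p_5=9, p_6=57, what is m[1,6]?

17502

m[1,6] = min over k∈[1,5] of m[1,k]+m[k+1,6]+p_{0}·p_k·p_{6}.
k=1: 0 + 23370 + 6·10·57 = 26790; k=2: 3480 + 45279 + 6·58·57 = 68595; k=3: 12180 + 15300 + 6·25·57 = 36030; k=4: 13830 + 5643 + 6·11·57 = 23235; k=5: 14424 + 0 + 6·9·57 = 17502.
Minimum: 17502 at k=5.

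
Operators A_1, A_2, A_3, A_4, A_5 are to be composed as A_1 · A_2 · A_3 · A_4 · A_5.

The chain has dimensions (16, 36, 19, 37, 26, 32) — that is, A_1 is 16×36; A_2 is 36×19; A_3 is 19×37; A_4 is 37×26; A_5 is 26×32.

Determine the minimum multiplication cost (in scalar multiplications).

Adjacent pairs: A_1A_2 = 16·36·19 = 10944; A_2A_3 = 36·19·37 = 25308; A_3A_4 = 19·37·26 = 18278; A_4A_5 = 37·26·32 = 30784.
Length 3: A_1..A_3: k=1: 0+25308+16·36·37=46620; k=2: 10944+0+16·19·37=22192 → min 22192 | A_2..A_4: k=2: 0+18278+36·19·26=36062; k=3: 25308+0+36·37·26=59940 → min 36062 | A_3..A_5: k=3: 0+30784+19·37·32=53280; k=4: 18278+0+19·26·32=34086 → min 34086.
Length 4: A_1..A_4: k=1: 0+36062+16·36·26=51038; k=2: 10944+18278+16·19·26=37126; k=3: 22192+0+16·37·26=37584 → min 37126 | A_2..A_5: k=2: 0+34086+36·19·32=55974; k=3: 25308+30784+36·37·32=98716; k=4: 36062+0+36·26·32=66014 → min 55974.
Length 5: A_1..A_5: k=1: 0+55974+16·36·32=74406; k=2: 10944+34086+16·19·32=54758; k=3: 22192+30784+16·37·32=71920; k=4: 37126+0+16·26·32=50438 → min 50438.
Optimal order: (((A_1 · A_2) · (A_3 · A_4)) · A_5) with cost 50438.

50438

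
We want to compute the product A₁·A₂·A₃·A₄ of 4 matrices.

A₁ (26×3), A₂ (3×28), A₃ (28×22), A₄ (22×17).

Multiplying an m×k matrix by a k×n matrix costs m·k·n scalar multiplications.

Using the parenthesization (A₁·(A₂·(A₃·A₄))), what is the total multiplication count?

13226

(A₃·A₄): 28×22 by 22×17 → 28×17, cost 28·22·17 = 10472
(A₂·(A₃·A₄)): 3×28 by 28×17 → 3×17, cost 3·28·17 = 1428; cumulative 11900
(A₁·(A₂·(A₃·A₄))): 26×3 by 3×17 → 26×17, cost 26·3·17 = 1326; cumulative 13226
Total: 13226 scalar multiplications.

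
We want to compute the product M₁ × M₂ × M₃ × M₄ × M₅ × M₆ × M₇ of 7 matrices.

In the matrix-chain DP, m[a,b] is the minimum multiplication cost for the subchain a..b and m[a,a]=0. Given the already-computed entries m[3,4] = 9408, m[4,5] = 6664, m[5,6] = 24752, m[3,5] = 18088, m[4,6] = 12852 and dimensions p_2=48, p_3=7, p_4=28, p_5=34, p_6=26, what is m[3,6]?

21588

m[3,6] = min over k∈[3,5] of m[3,k]+m[k+1,6]+p_{2}·p_k·p_{6}.
k=3: 0 + 12852 + 48·7·26 = 21588; k=4: 9408 + 24752 + 48·28·26 = 69104; k=5: 18088 + 0 + 48·34·26 = 60520.
Minimum: 21588 at k=3.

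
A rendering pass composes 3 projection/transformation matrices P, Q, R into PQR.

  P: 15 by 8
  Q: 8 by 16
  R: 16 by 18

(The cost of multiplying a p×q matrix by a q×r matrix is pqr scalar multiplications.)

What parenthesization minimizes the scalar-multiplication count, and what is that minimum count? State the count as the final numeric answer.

4464

(P(QR)): cost 4464.
((PQ)R): cost 6240.
Optimal: (P(QR)) with cost 4464.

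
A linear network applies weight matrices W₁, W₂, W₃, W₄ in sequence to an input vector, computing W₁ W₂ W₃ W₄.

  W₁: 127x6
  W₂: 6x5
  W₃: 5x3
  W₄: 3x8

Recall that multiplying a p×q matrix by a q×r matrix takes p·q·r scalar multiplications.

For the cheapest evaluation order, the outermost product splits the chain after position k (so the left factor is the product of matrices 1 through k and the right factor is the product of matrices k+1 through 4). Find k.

3

Adjacent pairs: W₁W₂ = 127·6·5 = 3810; W₂W₃ = 6·5·3 = 90; W₃W₄ = 5·3·8 = 120.
Length 3: W₁..W₃: k=1: 0+90+127·6·3=2376; k=2: 3810+0+127·5·3=5715 → min 2376 | W₂..W₄: k=2: 0+120+6·5·8=360; k=3: 90+0+6·3·8=234 → min 234.
Top-level splits: k=1: (W₁..W₁)·(W₂..W₄) → 0+234+127·6·8 = 6330; k=2: (W₁..W₂)·(W₃..W₄) → 3810+120+127·5·8 = 9010; k=3: (W₁..W₃)·(W₄..W₄) → 2376+0+127·3·8 = 5424.
Best split is after W₃, i.e. k = 3.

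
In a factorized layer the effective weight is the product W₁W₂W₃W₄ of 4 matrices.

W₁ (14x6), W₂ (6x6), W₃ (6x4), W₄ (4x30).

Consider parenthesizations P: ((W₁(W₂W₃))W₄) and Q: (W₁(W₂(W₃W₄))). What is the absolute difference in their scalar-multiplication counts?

2160

Order P = ((W₁(W₂W₃))W₄): (W₂W₃): 6×6 by 6×4 → 6×4, cost 6·6·4 = 144; (W₁(W₂W₃)): 14×6 by 6×4 → 14×4, cost 14·6·4 = 336; cumulative 480; ((W₁(W₂W₃))W₄): 14×4 by 4×30 → 14×30, cost 14·4·30 = 1680; cumulative 2160. Total 2160.
Order Q = (W₁(W₂(W₃W₄))): (W₃W₄): 6×4 by 4×30 → 6×30, cost 6·4·30 = 720; (W₂(W₃W₄)): 6×6 by 6×30 → 6×30, cost 6·6·30 = 1080; cumulative 1800; (W₁(W₂(W₃W₄))): 14×6 by 6×30 → 14×30, cost 14·6·30 = 2520; cumulative 4320. Total 4320.
Difference: |2160 − 4320| = 2160.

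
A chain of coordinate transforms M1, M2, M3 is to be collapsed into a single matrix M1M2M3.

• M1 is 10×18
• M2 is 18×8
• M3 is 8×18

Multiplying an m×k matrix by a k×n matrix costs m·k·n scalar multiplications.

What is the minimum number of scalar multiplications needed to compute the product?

Order (M1(M2M3)): (M2M3): 18×8 by 8×18 → 18×18, cost 18·8·18 = 2592; (M1(M2M3)): 10×18 by 18×18 → 10×18, cost 10·18·18 = 3240; cumulative 5832. Total 5832.
Order ((M1M2)M3): (M1M2): 10×18 by 18×8 → 10×8, cost 10·18·8 = 1440; ((M1M2)M3): 10×8 by 8×18 → 10×18, cost 10·8·18 = 1440; cumulative 2880. Total 2880.
Minimum: 2880.

2880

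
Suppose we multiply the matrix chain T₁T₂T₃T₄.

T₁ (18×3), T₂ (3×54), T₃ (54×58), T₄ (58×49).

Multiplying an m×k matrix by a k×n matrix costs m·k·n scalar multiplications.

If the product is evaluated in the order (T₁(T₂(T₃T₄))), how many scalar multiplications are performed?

164052

(T₃T₄): 54×58 by 58×49 → 54×49, cost 54·58·49 = 153468
(T₂(T₃T₄)): 3×54 by 54×49 → 3×49, cost 3·54·49 = 7938; cumulative 161406
(T₁(T₂(T₃T₄))): 18×3 by 3×49 → 18×49, cost 18·3·49 = 2646; cumulative 164052
Total: 164052 scalar multiplications.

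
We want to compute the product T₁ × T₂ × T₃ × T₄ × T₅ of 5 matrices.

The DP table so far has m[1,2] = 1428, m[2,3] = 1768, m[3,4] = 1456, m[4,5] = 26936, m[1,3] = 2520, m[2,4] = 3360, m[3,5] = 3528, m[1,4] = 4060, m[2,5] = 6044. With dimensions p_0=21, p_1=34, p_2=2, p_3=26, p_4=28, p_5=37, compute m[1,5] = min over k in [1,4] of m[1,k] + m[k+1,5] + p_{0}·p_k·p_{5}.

m[1,5] = min over k∈[1,4] of m[1,k]+m[k+1,5]+p_{0}·p_k·p_{5}.
k=1: 0 + 6044 + 21·34·37 = 32462; k=2: 1428 + 3528 + 21·2·37 = 6510; k=3: 2520 + 26936 + 21·26·37 = 49658; k=4: 4060 + 0 + 21·28·37 = 25816.
Minimum: 6510 at k=2.

6510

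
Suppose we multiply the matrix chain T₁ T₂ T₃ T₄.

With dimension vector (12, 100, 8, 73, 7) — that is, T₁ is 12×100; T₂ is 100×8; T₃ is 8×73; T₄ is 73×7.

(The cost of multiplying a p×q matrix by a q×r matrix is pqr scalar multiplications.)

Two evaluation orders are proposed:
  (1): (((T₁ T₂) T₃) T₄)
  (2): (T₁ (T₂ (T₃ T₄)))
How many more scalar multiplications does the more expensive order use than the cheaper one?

4652

Order (1) = (((T₁ T₂) T₃) T₄): (T₁ T₂): 12×100 by 100×8 → 12×8, cost 12·100·8 = 9600; ((T₁ T₂) T₃): 12×8 by 8×73 → 12×73, cost 12·8·73 = 7008; cumulative 16608; (((T₁ T₂) T₃) T₄): 12×73 by 73×7 → 12×7, cost 12·73·7 = 6132; cumulative 22740. Total 22740.
Order (2) = (T₁ (T₂ (T₃ T₄))): (T₃ T₄): 8×73 by 73×7 → 8×7, cost 8·73·7 = 4088; (T₂ (T₃ T₄)): 100×8 by 8×7 → 100×7, cost 100·8·7 = 5600; cumulative 9688; (T₁ (T₂ (T₃ T₄))): 12×100 by 100×7 → 12×7, cost 12·100·7 = 8400; cumulative 18088. Total 18088.
Difference: |22740 − 18088| = 4652.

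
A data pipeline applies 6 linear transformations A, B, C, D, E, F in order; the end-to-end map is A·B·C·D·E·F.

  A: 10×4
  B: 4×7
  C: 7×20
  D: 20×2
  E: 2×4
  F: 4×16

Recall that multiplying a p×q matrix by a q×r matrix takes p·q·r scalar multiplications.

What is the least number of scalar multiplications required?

864

Adjacent pairs: AB = 10·4·7 = 280; BC = 4·7·20 = 560; CD = 7·20·2 = 280; DE = 20·2·4 = 160; EF = 2·4·16 = 128.
Length 3: A..C: k=1: 0+560+10·4·20=1360; k=2: 280+0+10·7·20=1680 → min 1360 | B..D: k=2: 0+280+4·7·2=336; k=3: 560+0+4·20·2=720 → min 336 | C..E: k=3: 0+160+7·20·4=720; k=4: 280+0+7·2·4=336 → min 336 | D..F: k=4: 0+128+20·2·16=768; k=5: 160+0+20·4·16=1440 → min 768.
Length 4: A..D: k=1: 0+336+10·4·2=416; k=2: 280+280+10·7·2=700; k=3: 1360+0+10·20·2=1760 → min 416 | B..E: k=2: 0+336+4·7·4=448; k=3: 560+160+4·20·4=1040; k=4: 336+0+4·2·4=368 → min 368 | C..F: k=3: 0+768+7·20·16=3008; k=4: 280+128+7·2·16=632; k=5: 336+0+7·4·16=784 → min 632.
Length 5: A..E: k=1: 0+368+10·4·4=528; k=2: 280+336+10·7·4=896; k=3: 1360+160+10·20·4=2320; k=4: 416+0+10·2·4=496 → min 496 | B..F: k=2: 0+632+4·7·16=1080; k=3: 560+768+4·20·16=2608; k=4: 336+128+4·2·16=592; k=5: 368+0+4·4·16=624 → min 592.
Length 6: A..F: k=1: 0+592+10·4·16=1232; k=2: 280+632+10·7·16=2032; k=3: 1360+768+10·20·16=5328; k=4: 416+128+10·2·16=864; k=5: 496+0+10·4·16=1136 → min 864.
Optimal order: ((A·(B·(C·D)))·(E·F)) with cost 864.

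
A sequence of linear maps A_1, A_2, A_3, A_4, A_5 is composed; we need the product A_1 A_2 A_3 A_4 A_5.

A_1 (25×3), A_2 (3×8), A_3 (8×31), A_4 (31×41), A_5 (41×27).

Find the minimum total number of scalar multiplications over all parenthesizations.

Adjacent pairs: A_1A_2 = 25·3·8 = 600; A_2A_3 = 3·8·31 = 744; A_3A_4 = 8·31·41 = 10168; A_4A_5 = 31·41·27 = 34317.
Length 3: A_1..A_3: k=1: 0+744+25·3·31=3069; k=2: 600+0+25·8·31=6800 → min 3069 | A_2..A_4: k=2: 0+10168+3·8·41=11152; k=3: 744+0+3·31·41=4557 → min 4557 | A_3..A_5: k=3: 0+34317+8·31·27=41013; k=4: 10168+0+8·41·27=19024 → min 19024.
Length 4: A_1..A_4: k=1: 0+4557+25·3·41=7632; k=2: 600+10168+25·8·41=18968; k=3: 3069+0+25·31·41=34844 → min 7632 | A_2..A_5: k=2: 0+19024+3·8·27=19672; k=3: 744+34317+3·31·27=37572; k=4: 4557+0+3·41·27=7878 → min 7878.
Length 5: A_1..A_5: k=1: 0+7878+25·3·27=9903; k=2: 600+19024+25·8·27=25024; k=3: 3069+34317+25·31·27=58311; k=4: 7632+0+25·41·27=35307 → min 9903.
Optimal order: (A_1 (((A_2 A_3) A_4) A_5)) with cost 9903.

9903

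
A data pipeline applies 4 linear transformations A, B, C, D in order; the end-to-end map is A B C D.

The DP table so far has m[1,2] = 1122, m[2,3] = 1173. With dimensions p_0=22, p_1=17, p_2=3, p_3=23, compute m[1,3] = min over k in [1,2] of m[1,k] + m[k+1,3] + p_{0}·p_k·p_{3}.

2640

m[1,3] = min over k∈[1,2] of m[1,k]+m[k+1,3]+p_{0}·p_k·p_{3}.
k=1: 0 + 1173 + 22·17·23 = 9775; k=2: 1122 + 0 + 22·3·23 = 2640.
Minimum: 2640 at k=2.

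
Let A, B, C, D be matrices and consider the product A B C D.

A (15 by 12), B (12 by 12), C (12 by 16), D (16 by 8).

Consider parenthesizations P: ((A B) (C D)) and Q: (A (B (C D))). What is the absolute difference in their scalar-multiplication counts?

1008

Order P = ((A B) (C D)): (A B): 15×12 by 12×12 → 15×12, cost 15·12·12 = 2160; (C D): 12×16 by 16×8 → 12×8, cost 12·16·8 = 1536; ((A B) (C D)): 15×12 by 12×8 → 15×8, cost 15·12·8 = 1440; cumulative 5136. Total 5136.
Order Q = (A (B (C D))): (C D): 12×16 by 16×8 → 12×8, cost 12·16·8 = 1536; (B (C D)): 12×12 by 12×8 → 12×8, cost 12·12·8 = 1152; cumulative 2688; (A (B (C D))): 15×12 by 12×8 → 15×8, cost 15·12·8 = 1440; cumulative 4128. Total 4128.
Difference: |5136 − 4128| = 1008.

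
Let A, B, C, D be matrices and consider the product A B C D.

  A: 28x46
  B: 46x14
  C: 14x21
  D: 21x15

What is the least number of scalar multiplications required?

Adjacent pairs: AB = 28·46·14 = 18032; BC = 46·14·21 = 13524; CD = 14·21·15 = 4410.
Length 3: A..C: k=1: 0+13524+28·46·21=40572; k=2: 18032+0+28·14·21=26264 → min 26264 | B..D: k=2: 0+4410+46·14·15=14070; k=3: 13524+0+46·21·15=28014 → min 14070.
Length 4: A..D: k=1: 0+14070+28·46·15=33390; k=2: 18032+4410+28·14·15=28322; k=3: 26264+0+28·21·15=35084 → min 28322.
Optimal order: ((A B) (C D)) with cost 28322.

28322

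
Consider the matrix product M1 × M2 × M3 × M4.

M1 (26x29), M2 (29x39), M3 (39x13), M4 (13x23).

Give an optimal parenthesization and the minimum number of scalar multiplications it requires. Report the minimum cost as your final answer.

32279

Adjacent pairs: M1M2 = 26·29·39 = 29406; M2M3 = 29·39·13 = 14703; M3M4 = 39·13·23 = 11661.
Length 3: M1..M3: k=1: 0+14703+26·29·13=24505; k=2: 29406+0+26·39·13=42588 → min 24505 | M2..M4: k=2: 0+11661+29·39·23=37674; k=3: 14703+0+29·13·23=23374 → min 23374.
Length 4: M1..M4: k=1: 0+23374+26·29·23=40716; k=2: 29406+11661+26·39·23=64389; k=3: 24505+0+26·13·23=32279 → min 32279.
Optimal parenthesization: ((M1 × (M2 × M3)) × M4) with cost 32279.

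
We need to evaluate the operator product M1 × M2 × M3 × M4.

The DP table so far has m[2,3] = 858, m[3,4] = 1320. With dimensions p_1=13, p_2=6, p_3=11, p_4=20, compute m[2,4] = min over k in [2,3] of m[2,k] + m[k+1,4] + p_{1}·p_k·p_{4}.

m[2,4] = min over k∈[2,3] of m[2,k]+m[k+1,4]+p_{1}·p_k·p_{4}.
k=2: 0 + 1320 + 13·6·20 = 2880; k=3: 858 + 0 + 13·11·20 = 3718.
Minimum: 2880 at k=2.

2880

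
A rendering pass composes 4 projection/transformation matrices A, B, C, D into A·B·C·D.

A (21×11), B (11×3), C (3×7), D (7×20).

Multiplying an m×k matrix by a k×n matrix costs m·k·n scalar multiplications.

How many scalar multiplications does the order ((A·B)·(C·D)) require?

(A·B): 21×11 by 11×3 → 21×3, cost 21·11·3 = 693
(C·D): 3×7 by 7×20 → 3×20, cost 3·7·20 = 420
((A·B)·(C·D)): 21×3 by 3×20 → 21×20, cost 21·3·20 = 1260; cumulative 2373
Total: 2373 scalar multiplications.

2373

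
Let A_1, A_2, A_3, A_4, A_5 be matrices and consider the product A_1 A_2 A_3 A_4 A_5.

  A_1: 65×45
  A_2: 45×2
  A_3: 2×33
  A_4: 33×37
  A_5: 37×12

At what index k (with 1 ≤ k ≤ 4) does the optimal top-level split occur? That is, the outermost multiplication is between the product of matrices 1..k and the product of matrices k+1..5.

2

Adjacent pairs: A_1A_2 = 65·45·2 = 5850; A_2A_3 = 45·2·33 = 2970; A_3A_4 = 2·33·37 = 2442; A_4A_5 = 33·37·12 = 14652.
Length 3: A_1..A_3: k=1: 0+2970+65·45·33=99495; k=2: 5850+0+65·2·33=10140 → min 10140 | A_2..A_4: k=2: 0+2442+45·2·37=5772; k=3: 2970+0+45·33·37=57915 → min 5772 | A_3..A_5: k=3: 0+14652+2·33·12=15444; k=4: 2442+0+2·37·12=3330 → min 3330.
Length 4: A_1..A_4: k=1: 0+5772+65·45·37=113997; k=2: 5850+2442+65·2·37=13102; k=3: 10140+0+65·33·37=89505 → min 13102 | A_2..A_5: k=2: 0+3330+45·2·12=4410; k=3: 2970+14652+45·33·12=35442; k=4: 5772+0+45·37·12=25752 → min 4410.
Top-level splits: k=1: (A_1..A_1)·(A_2..A_5) → 0+4410+65·45·12 = 39510; k=2: (A_1..A_2)·(A_3..A_5) → 5850+3330+65·2·12 = 10740; k=3: (A_1..A_3)·(A_4..A_5) → 10140+14652+65·33·12 = 50532; k=4: (A_1..A_4)·(A_5..A_5) → 13102+0+65·37·12 = 41962.
Best split is after A_2, i.e. k = 2.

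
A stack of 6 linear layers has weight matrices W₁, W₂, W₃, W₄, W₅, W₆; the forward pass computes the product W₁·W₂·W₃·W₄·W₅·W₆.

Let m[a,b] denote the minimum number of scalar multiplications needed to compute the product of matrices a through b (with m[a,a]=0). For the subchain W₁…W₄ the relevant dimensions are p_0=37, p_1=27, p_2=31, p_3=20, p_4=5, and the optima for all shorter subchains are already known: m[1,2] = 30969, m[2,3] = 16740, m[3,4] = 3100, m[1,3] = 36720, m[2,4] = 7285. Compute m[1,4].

m[1,4] = min over k∈[1,3] of m[1,k]+m[k+1,4]+p_{0}·p_k·p_{4}.
k=1: 0 + 7285 + 37·27·5 = 12280; k=2: 30969 + 3100 + 37·31·5 = 39804; k=3: 36720 + 0 + 37·20·5 = 40420.
Minimum: 12280 at k=1.

12280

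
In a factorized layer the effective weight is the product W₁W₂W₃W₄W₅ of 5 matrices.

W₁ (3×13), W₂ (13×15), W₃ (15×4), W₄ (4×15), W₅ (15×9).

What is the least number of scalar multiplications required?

Adjacent pairs: W₁W₂ = 3·13·15 = 585; W₂W₃ = 13·15·4 = 780; W₃W₄ = 15·4·15 = 900; W₄W₅ = 4·15·9 = 540.
Length 3: W₁..W₃: k=1: 0+780+3·13·4=936; k=2: 585+0+3·15·4=765 → min 765 | W₂..W₄: k=2: 0+900+13·15·15=3825; k=3: 780+0+13·4·15=1560 → min 1560 | W₃..W₅: k=3: 0+540+15·4·9=1080; k=4: 900+0+15·15·9=2925 → min 1080.
Length 4: W₁..W₄: k=1: 0+1560+3·13·15=2145; k=2: 585+900+3·15·15=2160; k=3: 765+0+3·4·15=945 → min 945 | W₂..W₅: k=2: 0+1080+13·15·9=2835; k=3: 780+540+13·4·9=1788; k=4: 1560+0+13·15·9=3315 → min 1788.
Length 5: W₁..W₅: k=1: 0+1788+3·13·9=2139; k=2: 585+1080+3·15·9=2070; k=3: 765+540+3·4·9=1413; k=4: 945+0+3·15·9=1350 → min 1350.
Optimal order: ((((W₁W₂)W₃)W₄)W₅) with cost 1350.

1350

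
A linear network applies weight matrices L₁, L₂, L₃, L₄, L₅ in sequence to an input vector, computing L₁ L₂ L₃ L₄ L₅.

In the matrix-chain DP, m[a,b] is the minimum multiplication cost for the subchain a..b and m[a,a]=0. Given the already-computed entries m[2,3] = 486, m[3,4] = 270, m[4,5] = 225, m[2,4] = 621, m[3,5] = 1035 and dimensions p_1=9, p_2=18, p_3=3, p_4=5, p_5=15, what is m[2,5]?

m[2,5] = min over k∈[2,4] of m[2,k]+m[k+1,5]+p_{1}·p_k·p_{5}.
k=2: 0 + 1035 + 9·18·15 = 3465; k=3: 486 + 225 + 9·3·15 = 1116; k=4: 621 + 0 + 9·5·15 = 1296.
Minimum: 1116 at k=3.

1116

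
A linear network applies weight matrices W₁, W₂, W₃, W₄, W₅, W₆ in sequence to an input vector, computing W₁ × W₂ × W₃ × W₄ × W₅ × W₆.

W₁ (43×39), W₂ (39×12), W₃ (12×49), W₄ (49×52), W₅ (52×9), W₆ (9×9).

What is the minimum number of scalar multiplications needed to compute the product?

48501

Adjacent pairs: W₁W₂ = 43·39·12 = 20124; W₂W₃ = 39·12·49 = 22932; W₃W₄ = 12·49·52 = 30576; W₄W₅ = 49·52·9 = 22932; W₅W₆ = 52·9·9 = 4212.
Length 3: W₁..W₃: k=1: 0+22932+43·39·49=105105; k=2: 20124+0+43·12·49=45408 → min 45408 | W₂..W₄: k=2: 0+30576+39·12·52=54912; k=3: 22932+0+39·49·52=122304 → min 54912 | W₃..W₅: k=3: 0+22932+12·49·9=28224; k=4: 30576+0+12·52·9=36192 → min 28224 | W₄..W₆: k=4: 0+4212+49·52·9=27144; k=5: 22932+0+49·9·9=26901 → min 26901.
Length 4: W₁..W₄: k=1: 0+54912+43·39·52=142116; k=2: 20124+30576+43·12·52=77532; k=3: 45408+0+43·49·52=154972 → min 77532 | W₂..W₅: k=2: 0+28224+39·12·9=32436; k=3: 22932+22932+39·49·9=63063; k=4: 54912+0+39·52·9=73164 → min 32436 | W₃..W₆: k=3: 0+26901+12·49·9=32193; k=4: 30576+4212+12·52·9=40404; k=5: 28224+0+12·9·9=29196 → min 29196.
Length 5: W₁..W₅: k=1: 0+32436+43·39·9=47529; k=2: 20124+28224+43·12·9=52992; k=3: 45408+22932+43·49·9=87303; k=4: 77532+0+43·52·9=97656 → min 47529 | W₂..W₆: k=2: 0+29196+39·12·9=33408; k=3: 22932+26901+39·49·9=67032; k=4: 54912+4212+39·52·9=77376; k=5: 32436+0+39·9·9=35595 → min 33408.
Length 6: W₁..W₆: k=1: 0+33408+43·39·9=48501; k=2: 20124+29196+43·12·9=53964; k=3: 45408+26901+43·49·9=91272; k=4: 77532+4212+43·52·9=101868; k=5: 47529+0+43·9·9=51012 → min 48501.
Optimal order: (W₁ × (W₂ × ((W₃ × (W₄ × W₅)) × W₆))) with cost 48501.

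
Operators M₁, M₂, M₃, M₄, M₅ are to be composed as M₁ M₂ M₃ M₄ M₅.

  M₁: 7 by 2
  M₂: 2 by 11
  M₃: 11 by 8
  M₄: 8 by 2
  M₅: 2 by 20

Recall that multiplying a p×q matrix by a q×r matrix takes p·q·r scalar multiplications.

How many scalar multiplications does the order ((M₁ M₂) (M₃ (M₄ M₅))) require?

(M₁ M₂): 7×2 by 2×11 → 7×11, cost 7·2·11 = 154
(M₄ M₅): 8×2 by 2×20 → 8×20, cost 8·2·20 = 320
(M₃ (M₄ M₅)): 11×8 by 8×20 → 11×20, cost 11·8·20 = 1760; cumulative 2080
((M₁ M₂) (M₃ (M₄ M₅))): 7×11 by 11×20 → 7×20, cost 7·11·20 = 1540; cumulative 3774
Total: 3774 scalar multiplications.

3774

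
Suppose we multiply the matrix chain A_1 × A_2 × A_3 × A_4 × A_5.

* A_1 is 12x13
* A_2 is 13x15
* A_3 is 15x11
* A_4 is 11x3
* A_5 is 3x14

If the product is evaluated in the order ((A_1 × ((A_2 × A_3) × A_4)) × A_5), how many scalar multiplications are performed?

(A_2 × A_3): 13×15 by 15×11 → 13×11, cost 13·15·11 = 2145
((A_2 × A_3) × A_4): 13×11 by 11×3 → 13×3, cost 13·11·3 = 429; cumulative 2574
(A_1 × ((A_2 × A_3) × A_4)): 12×13 by 13×3 → 12×3, cost 12·13·3 = 468; cumulative 3042
((A_1 × ((A_2 × A_3) × A_4)) × A_5): 12×3 by 3×14 → 12×14, cost 12·3·14 = 504; cumulative 3546
Total: 3546 scalar multiplications.

3546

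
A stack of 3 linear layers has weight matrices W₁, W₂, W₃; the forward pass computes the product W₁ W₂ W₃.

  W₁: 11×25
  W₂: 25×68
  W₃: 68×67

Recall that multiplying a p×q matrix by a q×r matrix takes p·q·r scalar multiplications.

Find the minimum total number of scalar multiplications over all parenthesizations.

68816

Order (W₁ (W₂ W₃)): (W₂ W₃): 25×68 by 68×67 → 25×67, cost 25·68·67 = 113900; (W₁ (W₂ W₃)): 11×25 by 25×67 → 11×67, cost 11·25·67 = 18425; cumulative 132325. Total 132325.
Order ((W₁ W₂) W₃): (W₁ W₂): 11×25 by 25×68 → 11×68, cost 11·25·68 = 18700; ((W₁ W₂) W₃): 11×68 by 68×67 → 11×67, cost 11·68·67 = 50116; cumulative 68816. Total 68816.
Minimum: 68816.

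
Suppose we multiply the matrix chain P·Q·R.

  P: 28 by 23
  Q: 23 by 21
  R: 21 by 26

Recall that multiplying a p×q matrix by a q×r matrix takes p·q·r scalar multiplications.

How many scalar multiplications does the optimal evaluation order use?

28812

Order (P·(Q·R)): (Q·R): 23×21 by 21×26 → 23×26, cost 23·21·26 = 12558; (P·(Q·R)): 28×23 by 23×26 → 28×26, cost 28·23·26 = 16744; cumulative 29302. Total 29302.
Order ((P·Q)·R): (P·Q): 28×23 by 23×21 → 28×21, cost 28·23·21 = 13524; ((P·Q)·R): 28×21 by 21×26 → 28×26, cost 28·21·26 = 15288; cumulative 28812. Total 28812.
Minimum: 28812.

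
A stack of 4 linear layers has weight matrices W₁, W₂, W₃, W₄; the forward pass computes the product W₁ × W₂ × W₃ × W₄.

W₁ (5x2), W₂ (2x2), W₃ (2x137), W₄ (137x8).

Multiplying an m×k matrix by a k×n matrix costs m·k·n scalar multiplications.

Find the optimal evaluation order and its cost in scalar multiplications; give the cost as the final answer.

Adjacent pairs: W₁W₂ = 5·2·2 = 20; W₂W₃ = 2·2·137 = 548; W₃W₄ = 2·137·8 = 2192.
Length 3: W₁..W₃: k=1: 0+548+5·2·137=1918; k=2: 20+0+5·2·137=1390 → min 1390 | W₂..W₄: k=2: 0+2192+2·2·8=2224; k=3: 548+0+2·137·8=2740 → min 2224.
Length 4: W₁..W₄: k=1: 0+2224+5·2·8=2304; k=2: 20+2192+5·2·8=2292; k=3: 1390+0+5·137·8=6870 → min 2292.
Optimal parenthesization: ((W₁ × W₂) × (W₃ × W₄)) with cost 2292.

2292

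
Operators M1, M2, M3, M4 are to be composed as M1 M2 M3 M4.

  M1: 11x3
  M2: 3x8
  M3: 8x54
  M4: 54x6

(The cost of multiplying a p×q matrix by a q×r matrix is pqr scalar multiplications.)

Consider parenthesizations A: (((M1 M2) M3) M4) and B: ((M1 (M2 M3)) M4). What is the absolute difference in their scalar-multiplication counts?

1938

Order A = (((M1 M2) M3) M4): (M1 M2): 11×3 by 3×8 → 11×8, cost 11·3·8 = 264; ((M1 M2) M3): 11×8 by 8×54 → 11×54, cost 11·8·54 = 4752; cumulative 5016; (((M1 M2) M3) M4): 11×54 by 54×6 → 11×6, cost 11·54·6 = 3564; cumulative 8580. Total 8580.
Order B = ((M1 (M2 M3)) M4): (M2 M3): 3×8 by 8×54 → 3×54, cost 3·8·54 = 1296; (M1 (M2 M3)): 11×3 by 3×54 → 11×54, cost 11·3·54 = 1782; cumulative 3078; ((M1 (M2 M3)) M4): 11×54 by 54×6 → 11×6, cost 11·54·6 = 3564; cumulative 6642. Total 6642.
Difference: |8580 − 6642| = 1938.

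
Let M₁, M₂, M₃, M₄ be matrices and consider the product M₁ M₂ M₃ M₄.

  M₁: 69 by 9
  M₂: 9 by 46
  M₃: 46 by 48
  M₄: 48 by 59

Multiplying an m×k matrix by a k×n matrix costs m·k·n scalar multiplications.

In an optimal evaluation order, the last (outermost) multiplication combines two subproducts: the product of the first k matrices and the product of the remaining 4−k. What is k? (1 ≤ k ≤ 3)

Adjacent pairs: M₁M₂ = 69·9·46 = 28566; M₂M₃ = 9·46·48 = 19872; M₃M₄ = 46·48·59 = 130272.
Length 3: M₁..M₃: k=1: 0+19872+69·9·48=49680; k=2: 28566+0+69·46·48=180918 → min 49680 | M₂..M₄: k=2: 0+130272+9·46·59=154698; k=3: 19872+0+9·48·59=45360 → min 45360.
Top-level splits: k=1: (M₁..M₁)·(M₂..M₄) → 0+45360+69·9·59 = 81999; k=2: (M₁..M₂)·(M₃..M₄) → 28566+130272+69·46·59 = 346104; k=3: (M₁..M₃)·(M₄..M₄) → 49680+0+69·48·59 = 245088.
Best split is after M₁, i.e. k = 1.

1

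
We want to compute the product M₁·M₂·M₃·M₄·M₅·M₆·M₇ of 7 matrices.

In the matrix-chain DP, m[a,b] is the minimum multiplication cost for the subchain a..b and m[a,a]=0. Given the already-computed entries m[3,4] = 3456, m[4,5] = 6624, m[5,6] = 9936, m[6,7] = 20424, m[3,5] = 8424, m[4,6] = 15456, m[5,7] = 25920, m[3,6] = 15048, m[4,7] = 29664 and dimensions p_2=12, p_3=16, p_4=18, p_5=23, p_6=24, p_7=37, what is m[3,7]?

25704

m[3,7] = min over k∈[3,6] of m[3,k]+m[k+1,7]+p_{2}·p_k·p_{7}.
k=3: 0 + 29664 + 12·16·37 = 36768; k=4: 3456 + 25920 + 12·18·37 = 37368; k=5: 8424 + 20424 + 12·23·37 = 39060; k=6: 15048 + 0 + 12·24·37 = 25704.
Minimum: 25704 at k=6.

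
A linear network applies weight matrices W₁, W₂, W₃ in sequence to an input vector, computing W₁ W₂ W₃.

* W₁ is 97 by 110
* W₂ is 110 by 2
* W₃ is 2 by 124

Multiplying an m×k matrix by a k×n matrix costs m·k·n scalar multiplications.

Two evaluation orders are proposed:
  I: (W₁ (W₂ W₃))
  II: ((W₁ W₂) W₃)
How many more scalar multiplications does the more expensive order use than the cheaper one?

1304964

Order I = (W₁ (W₂ W₃)): (W₂ W₃): 110×2 by 2×124 → 110×124, cost 110·2·124 = 27280; (W₁ (W₂ W₃)): 97×110 by 110×124 → 97×124, cost 97·110·124 = 1323080; cumulative 1350360. Total 1350360.
Order II = ((W₁ W₂) W₃): (W₁ W₂): 97×110 by 110×2 → 97×2, cost 97·110·2 = 21340; ((W₁ W₂) W₃): 97×2 by 2×124 → 97×124, cost 97·2·124 = 24056; cumulative 45396. Total 45396.
Difference: |1350360 − 45396| = 1304964.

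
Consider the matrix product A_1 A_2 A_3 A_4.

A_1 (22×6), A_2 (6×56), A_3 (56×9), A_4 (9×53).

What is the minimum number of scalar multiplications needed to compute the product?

12882

Adjacent pairs: A_1A_2 = 22·6·56 = 7392; A_2A_3 = 6·56·9 = 3024; A_3A_4 = 56·9·53 = 26712.
Length 3: A_1..A_3: k=1: 0+3024+22·6·9=4212; k=2: 7392+0+22·56·9=18480 → min 4212 | A_2..A_4: k=2: 0+26712+6·56·53=44520; k=3: 3024+0+6·9·53=5886 → min 5886.
Length 4: A_1..A_4: k=1: 0+5886+22·6·53=12882; k=2: 7392+26712+22·56·53=99400; k=3: 4212+0+22·9·53=14706 → min 12882.
Optimal order: (A_1 ((A_2 A_3) A_4)) with cost 12882.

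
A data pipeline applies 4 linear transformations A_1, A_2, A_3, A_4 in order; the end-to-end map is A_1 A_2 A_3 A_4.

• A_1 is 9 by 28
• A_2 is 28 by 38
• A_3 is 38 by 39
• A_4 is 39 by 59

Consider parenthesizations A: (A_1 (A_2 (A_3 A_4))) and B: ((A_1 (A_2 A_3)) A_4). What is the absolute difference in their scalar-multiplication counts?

93049

Order A = (A_1 (A_2 (A_3 A_4))): (A_3 A_4): 38×39 by 39×59 → 38×59, cost 38·39·59 = 87438; (A_2 (A_3 A_4)): 28×38 by 38×59 → 28×59, cost 28·38·59 = 62776; cumulative 150214; (A_1 (A_2 (A_3 A_4))): 9×28 by 28×59 → 9×59, cost 9·28·59 = 14868; cumulative 165082. Total 165082.
Order B = ((A_1 (A_2 A_3)) A_4): (A_2 A_3): 28×38 by 38×39 → 28×39, cost 28·38·39 = 41496; (A_1 (A_2 A_3)): 9×28 by 28×39 → 9×39, cost 9·28·39 = 9828; cumulative 51324; ((A_1 (A_2 A_3)) A_4): 9×39 by 39×59 → 9×59, cost 9·39·59 = 20709; cumulative 72033. Total 72033.
Difference: |165082 − 72033| = 93049.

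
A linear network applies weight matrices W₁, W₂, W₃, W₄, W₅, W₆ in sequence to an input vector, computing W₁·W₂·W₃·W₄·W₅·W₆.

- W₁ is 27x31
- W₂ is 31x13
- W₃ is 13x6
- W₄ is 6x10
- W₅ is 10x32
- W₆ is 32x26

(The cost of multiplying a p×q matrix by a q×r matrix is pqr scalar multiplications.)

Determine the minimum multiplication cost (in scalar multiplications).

18564

Adjacent pairs: W₁W₂ = 27·31·13 = 10881; W₂W₃ = 31·13·6 = 2418; W₃W₄ = 13·6·10 = 780; W₄W₅ = 6·10·32 = 1920; W₅W₆ = 10·32·26 = 8320.
Length 3: W₁..W₃: k=1: 0+2418+27·31·6=7440; k=2: 10881+0+27·13·6=12987 → min 7440 | W₂..W₄: k=2: 0+780+31·13·10=4810; k=3: 2418+0+31·6·10=4278 → min 4278 | W₃..W₅: k=3: 0+1920+13·6·32=4416; k=4: 780+0+13·10·32=4940 → min 4416 | W₄..W₆: k=4: 0+8320+6·10·26=9880; k=5: 1920+0+6·32·26=6912 → min 6912.
Length 4: W₁..W₄: k=1: 0+4278+27·31·10=12648; k=2: 10881+780+27·13·10=15171; k=3: 7440+0+27·6·10=9060 → min 9060 | W₂..W₅: k=2: 0+4416+31·13·32=17312; k=3: 2418+1920+31·6·32=10290; k=4: 4278+0+31·10·32=14198 → min 10290 | W₃..W₆: k=3: 0+6912+13·6·26=8940; k=4: 780+8320+13·10·26=12480; k=5: 4416+0+13·32·26=15232 → min 8940.
Length 5: W₁..W₅: k=1: 0+10290+27·31·32=37074; k=2: 10881+4416+27·13·32=26529; k=3: 7440+1920+27·6·32=14544; k=4: 9060+0+27·10·32=17700 → min 14544 | W₂..W₆: k=2: 0+8940+31·13·26=19418; k=3: 2418+6912+31·6·26=14166; k=4: 4278+8320+31·10·26=20658; k=5: 10290+0+31·32·26=36082 → min 14166.
Length 6: W₁..W₆: k=1: 0+14166+27·31·26=35928; k=2: 10881+8940+27·13·26=28947; k=3: 7440+6912+27·6·26=18564; k=4: 9060+8320+27·10·26=24400; k=5: 14544+0+27·32·26=37008 → min 18564.
Optimal order: ((W₁·(W₂·W₃))·((W₄·W₅)·W₆)) with cost 18564.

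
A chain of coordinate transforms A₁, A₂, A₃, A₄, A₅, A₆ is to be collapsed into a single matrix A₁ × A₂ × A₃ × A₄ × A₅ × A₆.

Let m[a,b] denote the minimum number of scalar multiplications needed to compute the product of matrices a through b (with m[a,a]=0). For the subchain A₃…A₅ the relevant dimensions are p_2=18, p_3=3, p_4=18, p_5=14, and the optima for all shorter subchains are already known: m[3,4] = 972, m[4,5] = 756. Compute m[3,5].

1512

m[3,5] = min over k∈[3,4] of m[3,k]+m[k+1,5]+p_{2}·p_k·p_{5}.
k=3: 0 + 756 + 18·3·14 = 1512; k=4: 972 + 0 + 18·18·14 = 5508.
Minimum: 1512 at k=3.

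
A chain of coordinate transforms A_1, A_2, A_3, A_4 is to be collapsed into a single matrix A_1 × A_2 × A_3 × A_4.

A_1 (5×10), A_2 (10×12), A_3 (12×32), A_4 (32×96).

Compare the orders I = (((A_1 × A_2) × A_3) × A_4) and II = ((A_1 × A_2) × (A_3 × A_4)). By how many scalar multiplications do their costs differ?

Order I = (((A_1 × A_2) × A_3) × A_4): (A_1 × A_2): 5×10 by 10×12 → 5×12, cost 5·10·12 = 600; ((A_1 × A_2) × A_3): 5×12 by 12×32 → 5×32, cost 5·12·32 = 1920; cumulative 2520; (((A_1 × A_2) × A_3) × A_4): 5×32 by 32×96 → 5×96, cost 5·32·96 = 15360; cumulative 17880. Total 17880.
Order II = ((A_1 × A_2) × (A_3 × A_4)): (A_1 × A_2): 5×10 by 10×12 → 5×12, cost 5·10·12 = 600; (A_3 × A_4): 12×32 by 32×96 → 12×96, cost 12·32·96 = 36864; ((A_1 × A_2) × (A_3 × A_4)): 5×12 by 12×96 → 5×96, cost 5·12·96 = 5760; cumulative 43224. Total 43224.
Difference: |17880 − 43224| = 25344.

25344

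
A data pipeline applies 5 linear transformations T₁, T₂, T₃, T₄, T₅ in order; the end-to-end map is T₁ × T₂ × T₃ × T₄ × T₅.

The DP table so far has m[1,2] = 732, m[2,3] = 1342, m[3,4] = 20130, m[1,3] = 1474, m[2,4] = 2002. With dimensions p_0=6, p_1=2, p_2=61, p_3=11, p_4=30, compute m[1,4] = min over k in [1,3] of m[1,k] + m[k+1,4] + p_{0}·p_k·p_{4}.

2362

m[1,4] = min over k∈[1,3] of m[1,k]+m[k+1,4]+p_{0}·p_k·p_{4}.
k=1: 0 + 2002 + 6·2·30 = 2362; k=2: 732 + 20130 + 6·61·30 = 31842; k=3: 1474 + 0 + 6·11·30 = 3454.
Minimum: 2362 at k=1.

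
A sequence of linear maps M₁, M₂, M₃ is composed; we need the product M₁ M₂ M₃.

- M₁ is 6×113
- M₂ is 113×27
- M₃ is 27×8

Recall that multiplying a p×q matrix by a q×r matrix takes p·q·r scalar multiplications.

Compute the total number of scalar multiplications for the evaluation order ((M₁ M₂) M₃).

(M₁ M₂): 6×113 by 113×27 → 6×27, cost 6·113·27 = 18306
((M₁ M₂) M₃): 6×27 by 27×8 → 6×8, cost 6·27·8 = 1296; cumulative 19602
Total: 19602 scalar multiplications.

19602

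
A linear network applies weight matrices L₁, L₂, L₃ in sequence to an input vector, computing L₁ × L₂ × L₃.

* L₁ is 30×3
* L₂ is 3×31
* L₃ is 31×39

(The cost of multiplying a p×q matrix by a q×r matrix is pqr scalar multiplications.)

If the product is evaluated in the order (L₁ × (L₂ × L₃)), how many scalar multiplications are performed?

(L₂ × L₃): 3×31 by 31×39 → 3×39, cost 3·31·39 = 3627
(L₁ × (L₂ × L₃)): 30×3 by 3×39 → 30×39, cost 30·3·39 = 3510; cumulative 7137
Total: 7137 scalar multiplications.

7137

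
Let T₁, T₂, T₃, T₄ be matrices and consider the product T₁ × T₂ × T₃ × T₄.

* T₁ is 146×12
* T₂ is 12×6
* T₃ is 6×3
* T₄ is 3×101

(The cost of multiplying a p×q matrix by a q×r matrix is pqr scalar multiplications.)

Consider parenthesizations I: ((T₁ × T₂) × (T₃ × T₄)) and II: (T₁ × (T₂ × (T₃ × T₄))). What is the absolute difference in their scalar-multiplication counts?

85236

Order I = ((T₁ × T₂) × (T₃ × T₄)): (T₁ × T₂): 146×12 by 12×6 → 146×6, cost 146·12·6 = 10512; (T₃ × T₄): 6×3 by 3×101 → 6×101, cost 6·3·101 = 1818; ((T₁ × T₂) × (T₃ × T₄)): 146×6 by 6×101 → 146×101, cost 146·6·101 = 88476; cumulative 100806. Total 100806.
Order II = (T₁ × (T₂ × (T₃ × T₄))): (T₃ × T₄): 6×3 by 3×101 → 6×101, cost 6·3·101 = 1818; (T₂ × (T₃ × T₄)): 12×6 by 6×101 → 12×101, cost 12·6·101 = 7272; cumulative 9090; (T₁ × (T₂ × (T₃ × T₄))): 146×12 by 12×101 → 146×101, cost 146·12·101 = 176952; cumulative 186042. Total 186042.
Difference: |100806 − 186042| = 85236.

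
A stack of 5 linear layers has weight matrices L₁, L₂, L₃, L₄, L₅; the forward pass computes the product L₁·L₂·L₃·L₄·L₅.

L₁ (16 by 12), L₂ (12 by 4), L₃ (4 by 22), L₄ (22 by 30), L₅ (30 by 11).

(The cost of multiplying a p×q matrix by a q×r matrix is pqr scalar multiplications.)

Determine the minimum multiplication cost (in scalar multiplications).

5432

Adjacent pairs: L₁L₂ = 16·12·4 = 768; L₂L₃ = 12·4·22 = 1056; L₃L₄ = 4·22·30 = 2640; L₄L₅ = 22·30·11 = 7260.
Length 3: L₁..L₃: k=1: 0+1056+16·12·22=5280; k=2: 768+0+16·4·22=2176 → min 2176 | L₂..L₄: k=2: 0+2640+12·4·30=4080; k=3: 1056+0+12·22·30=8976 → min 4080 | L₃..L₅: k=3: 0+7260+4·22·11=8228; k=4: 2640+0+4·30·11=3960 → min 3960.
Length 4: L₁..L₄: k=1: 0+4080+16·12·30=9840; k=2: 768+2640+16·4·30=5328; k=3: 2176+0+16·22·30=12736 → min 5328 | L₂..L₅: k=2: 0+3960+12·4·11=4488; k=3: 1056+7260+12·22·11=11220; k=4: 4080+0+12·30·11=8040 → min 4488.
Length 5: L₁..L₅: k=1: 0+4488+16·12·11=6600; k=2: 768+3960+16·4·11=5432; k=3: 2176+7260+16·22·11=13308; k=4: 5328+0+16·30·11=10608 → min 5432.
Optimal order: ((L₁·L₂)·((L₃·L₄)·L₅)) with cost 5432.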